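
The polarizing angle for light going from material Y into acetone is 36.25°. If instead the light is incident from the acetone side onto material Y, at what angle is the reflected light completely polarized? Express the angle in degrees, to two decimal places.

θ_B' ≈ 53.75°

tan θ_B' = n₁/n₂ = 1/tan θ_B, so θ_B' = 90° − θ_B.
θ_B' = 90° − 36.25° = 53.75°.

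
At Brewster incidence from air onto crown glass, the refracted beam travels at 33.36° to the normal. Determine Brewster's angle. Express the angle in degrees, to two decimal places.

Since the reflected and refracted rays are at right angles at the polarizing angle, θ_B + θ_t = 90°.
θ_B = 90° − 33.36° = 56.64°.

θ_B ≈ 56.64°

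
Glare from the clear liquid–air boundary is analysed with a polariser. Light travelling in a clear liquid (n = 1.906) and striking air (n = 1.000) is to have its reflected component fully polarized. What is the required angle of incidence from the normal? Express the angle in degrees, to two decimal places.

The reflected p-component vanishes when tan θ_B = n₂/n₁.
tan θ_B = n₂/n₁ = 1.000/1.906 = 0.5247. Taking the arctangent, θ_B = 27.68°.

θ_B ≈ 27.68°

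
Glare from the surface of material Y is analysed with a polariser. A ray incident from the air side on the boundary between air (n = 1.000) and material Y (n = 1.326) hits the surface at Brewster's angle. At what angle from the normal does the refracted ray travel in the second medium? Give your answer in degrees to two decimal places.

θ_t ≈ 37.02°

θ_B = arctan(n₂/n₁) = arctan(1.326/1.000) = 52.98°.
At Brewster's angle the reflected and refracted rays are perpendicular, so θ_t = 90° − θ_B = 90° − 52.98° = 37.02°.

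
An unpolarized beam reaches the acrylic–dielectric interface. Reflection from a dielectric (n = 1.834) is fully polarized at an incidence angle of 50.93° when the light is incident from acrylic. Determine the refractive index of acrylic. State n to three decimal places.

Brewster's law: tan θ_B = n₂/n₁ (light incident in acrylic, refracted into a dielectric).
n₁ = n₂ / tan θ_B = 1.834 / tan 50.93° = 1.489.

n ≈ 1.489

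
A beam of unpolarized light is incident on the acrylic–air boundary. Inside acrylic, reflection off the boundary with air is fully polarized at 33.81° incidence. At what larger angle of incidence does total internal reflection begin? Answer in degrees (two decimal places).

n₂/n₁ = tan 33.81° = 0.6697; the critical angle satisfies sin θ_c = n₂/n₁.
θ_c = arcsin(0.6697) = 42.04°.

θ_c ≈ 42.04°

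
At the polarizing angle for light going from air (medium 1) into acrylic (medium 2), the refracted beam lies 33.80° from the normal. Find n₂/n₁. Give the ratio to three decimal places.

At Brewster incidence θ_B = 90° − θ_t = 90° − 33.80° = 56.20°.
tan θ_B = n₂/n₁, so n₂/n₁ = tan 56.20° = 1.494.

n₂/n₁ ≈ 1.494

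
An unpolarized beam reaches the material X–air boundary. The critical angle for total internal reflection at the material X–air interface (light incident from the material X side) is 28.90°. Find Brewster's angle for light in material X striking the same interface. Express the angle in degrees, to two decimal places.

n₂/n₁ = sin θ_c = sin 28.90° = 0.4833.
tan θ_B equals the same ratio, so θ_B = arctan(0.4833) = 25.79°.

θ_B ≈ 25.79°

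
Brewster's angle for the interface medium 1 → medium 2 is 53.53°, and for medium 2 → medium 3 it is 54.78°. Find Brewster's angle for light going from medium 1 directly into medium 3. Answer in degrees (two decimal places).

tan θ_B(1→2) = n₂/n₁ = tan 53.53° = 1.3529.
tan θ_B(2→3) = n₃/n₂ = tan 54.78° = 1.4165.
n₃/n₁ = 1.9164. Then tan θ_B(1→3) = n₃/n₁, so θ_B(1→3) = arctan(1.9164) = 62.44°.

θ_B ≈ 62.44°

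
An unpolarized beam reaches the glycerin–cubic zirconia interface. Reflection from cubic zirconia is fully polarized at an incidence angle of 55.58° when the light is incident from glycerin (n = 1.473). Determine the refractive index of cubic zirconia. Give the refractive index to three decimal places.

n ≈ 2.150

At the polarizing angle, tan θ_B = n₂/n₁ with n₁ on the incident side (glycerin) and n₂ on the transmitted side (cubic zirconia).
n₂ = n₁ tan θ_B = 1.473 × tan 55.58° = 2.150.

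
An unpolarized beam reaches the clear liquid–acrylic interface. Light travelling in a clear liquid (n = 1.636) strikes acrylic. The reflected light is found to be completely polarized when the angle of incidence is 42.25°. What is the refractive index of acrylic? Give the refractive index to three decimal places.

n ≈ 1.486

At Brewster's angle, tan θ_B = n₂/n₁ with n₁ on the incident side (a clear liquid) and n₂ on the transmitted side (acrylic).
n₂ = n₁ tan θ_B = 1.636 × tan 42.25° = 1.486.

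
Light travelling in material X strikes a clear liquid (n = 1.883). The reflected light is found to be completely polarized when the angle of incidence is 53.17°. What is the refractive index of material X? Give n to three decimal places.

Full polarization of the reflected beam means tan θ_B = n₂/n₁, where n₁ is the incident medium (material X).
n₁ = n₂ / tan θ_B = 1.883 / tan 53.17° = 1.410.

n ≈ 1.410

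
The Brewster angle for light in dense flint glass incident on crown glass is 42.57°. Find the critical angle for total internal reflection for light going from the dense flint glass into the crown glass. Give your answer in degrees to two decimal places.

tan θ_B = n₂/n₁ = tan 42.57° = 0.9186.
Total internal reflection: sin θ_c = n₂/n₁ = 0.9186.
θ_c = arcsin(0.9186) = 66.72°.

θ_c ≈ 66.72°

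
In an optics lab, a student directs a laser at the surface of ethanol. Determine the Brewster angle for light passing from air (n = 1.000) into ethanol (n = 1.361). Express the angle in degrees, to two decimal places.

At Brewster's angle the reflected and refracted rays are perpendicular, which with Snell's law gives tan θ_B = n₂/n₁.
Here n₂/n₁ = 1.361/1.000 = 1.3610, and Brewster's law gives tan θ_B = n₂/n₁.
θ_B = arctan(1.3610) = 53.69°.

θ_B ≈ 53.69°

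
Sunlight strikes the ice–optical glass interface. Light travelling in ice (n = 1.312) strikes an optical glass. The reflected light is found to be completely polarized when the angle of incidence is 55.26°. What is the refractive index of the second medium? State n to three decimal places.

Full polarization of the reflected beam means tan θ_B = n₂/n₁, where n₁ is the incident medium (ice).
n₂ = n₁ tan θ_B = 1.312 × tan 55.26° = 1.892.

n ≈ 1.892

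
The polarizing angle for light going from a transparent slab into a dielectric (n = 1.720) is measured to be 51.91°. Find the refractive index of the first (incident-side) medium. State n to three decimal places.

At the polarizing angle, tan θ_B = n₂/n₁ with n₁ on the incident side (a transparent slab) and n₂ on the transmitted side (a dielectric).
n₁ = n₂ / tan θ_B = 1.720 / tan 51.91° = 1.348.

n ≈ 1.348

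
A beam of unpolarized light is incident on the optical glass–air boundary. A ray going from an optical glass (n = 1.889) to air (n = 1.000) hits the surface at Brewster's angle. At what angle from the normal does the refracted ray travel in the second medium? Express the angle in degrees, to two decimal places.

First find Brewster's angle: tan θ_B = 1.000/1.889 = 0.5294, giving θ_B = 27.90°.
The refracted ray is perpendicular to the reflected ray, so θ_t = 90° − θ_B = 62.10°.

θ_t ≈ 62.10°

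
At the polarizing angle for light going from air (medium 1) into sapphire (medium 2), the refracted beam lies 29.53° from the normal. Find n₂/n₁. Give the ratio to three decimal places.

n₂/n₁ ≈ 1.765

θ_B + θ_t = 90°, so θ_B = 90° − 29.53° = 60.47°.
tan θ_B = n₂/n₁, so n₂/n₁ = tan 60.47° = 1.765.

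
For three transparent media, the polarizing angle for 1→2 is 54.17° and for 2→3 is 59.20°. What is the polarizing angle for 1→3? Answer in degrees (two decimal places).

Each Brewster angle gives a ratio: n₂/n₁ = tan 54.17° = 1.3850, n₃/n₂ = tan 59.20° = 1.6775.
So n₃/n₁ = (n₂/n₁)(n₃/n₂) = 1.3850 × 1.6775 = 2.3234.
θ_B(1→3) = arctan(2.3234) = 66.71°.

θ_B ≈ 66.71°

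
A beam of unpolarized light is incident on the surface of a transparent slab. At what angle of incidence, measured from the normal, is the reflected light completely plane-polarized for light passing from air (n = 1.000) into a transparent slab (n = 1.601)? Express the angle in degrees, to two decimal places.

θ_B ≈ 58.01°

Here n₂/n₁ = 1.601/1.000 = 1.6010, and Brewster's law gives tan θ_B = n₂/n₁.
So θ_B = arctan 1.6010 = 58.01°.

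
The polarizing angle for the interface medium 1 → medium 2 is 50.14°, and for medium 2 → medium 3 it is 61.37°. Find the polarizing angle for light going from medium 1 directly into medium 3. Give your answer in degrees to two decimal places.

θ_B ≈ 65.50°

tan θ_B(1→2) = n₂/n₁ = tan 50.14° = 1.1977.
tan θ_B(2→3) = n₃/n₂ = tan 61.37° = 1.8318.
So n₃/n₁ = (n₂/n₁)(n₃/n₂) = 1.1977 × 1.8318 = 2.1940.
θ_B(1→3) = arctan(2.1940) = 65.50°.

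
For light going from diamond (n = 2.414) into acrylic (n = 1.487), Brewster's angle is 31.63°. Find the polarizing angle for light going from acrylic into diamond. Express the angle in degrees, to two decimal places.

Reversing the direction swaps n₁ and n₂, so tan θ_B' = 1/tan θ_B and θ_B' = 90° − θ_B.
Hence θ_B' = 90° − 31.63° = 58.37°.

θ_B' ≈ 58.37°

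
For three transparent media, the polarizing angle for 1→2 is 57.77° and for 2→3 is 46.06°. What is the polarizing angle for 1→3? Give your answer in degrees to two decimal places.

θ_B ≈ 58.72°

Each Brewster angle gives a ratio: n₂/n₁ = tan 57.77° = 1.5861, n₃/n₂ = tan 46.06° = 1.0377.
n₃/n₁ = 1.6459. Then tan θ_B(1→3) = n₃/n₁, so θ_B(1→3) = arctan(1.6459) = 58.72°.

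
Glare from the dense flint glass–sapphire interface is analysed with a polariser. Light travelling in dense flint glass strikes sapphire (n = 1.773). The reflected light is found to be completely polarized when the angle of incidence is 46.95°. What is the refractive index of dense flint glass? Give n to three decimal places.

n ≈ 1.656

At Brewster's angle, tan θ_B = n₂/n₁ with n₁ on the incident side (dense flint glass) and n₂ on the transmitted side (sapphire).
n₁ = n₂ / tan θ_B = 1.773 / tan 46.95° = 1.656.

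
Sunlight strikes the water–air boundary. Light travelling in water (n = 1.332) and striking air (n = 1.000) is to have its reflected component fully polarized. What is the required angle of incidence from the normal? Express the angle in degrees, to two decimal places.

At Brewster's angle the reflected and refracted rays are perpendicular, which with Snell's law gives tan θ_B = n₂/n₁.
tan θ_B = n₂/n₁ = 1.000/1.332 = 0.7508.
θ_B = arctan(0.7508) = 36.90°.

θ_B ≈ 36.90°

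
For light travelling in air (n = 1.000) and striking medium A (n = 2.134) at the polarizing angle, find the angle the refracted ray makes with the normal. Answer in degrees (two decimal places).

θ_t ≈ 25.11°

tan θ_B = n₂/n₁ = 2.134/1.000 = 2.1340, so θ_B = 64.89°.
The refracted ray is perpendicular to the reflected ray, so θ_t = 90° − θ_B = 25.11°.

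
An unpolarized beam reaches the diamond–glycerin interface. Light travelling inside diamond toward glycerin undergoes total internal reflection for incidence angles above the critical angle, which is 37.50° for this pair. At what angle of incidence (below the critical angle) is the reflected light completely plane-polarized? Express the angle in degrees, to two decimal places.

sin θ_c = n₂/n₁, so n₂/n₁ = sin 37.50° = 0.6088.
Brewster: tan θ_B = n₂/n₁ = 0.6088.
θ_B = arctan(0.6088) = 31.33°.

θ_B ≈ 31.33°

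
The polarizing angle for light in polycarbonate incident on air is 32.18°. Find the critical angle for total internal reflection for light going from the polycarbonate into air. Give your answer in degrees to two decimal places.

tan θ_B = n₂/n₁ = tan 32.18° = 0.6292.
Total internal reflection: sin θ_c = n₂/n₁ = 0.6292.
θ_c = arcsin(0.6292) = 38.99°.

θ_c ≈ 38.99°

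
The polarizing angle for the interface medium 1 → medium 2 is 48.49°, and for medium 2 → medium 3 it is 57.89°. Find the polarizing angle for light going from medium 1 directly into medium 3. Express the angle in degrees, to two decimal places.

n₂/n₁ = tan 48.49° = 1.1299 and n₃/n₂ = tan 57.89° = 1.5935.
Multiplying, n₃/n₁ = 1.1299 × 1.5935 = 1.8005, and θ_B(1→3) = arctan 1.8005 = 60.95°.

θ_B ≈ 60.95°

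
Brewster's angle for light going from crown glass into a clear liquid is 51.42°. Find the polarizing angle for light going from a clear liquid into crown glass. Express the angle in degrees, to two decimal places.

The two Brewster angles are complementary: θ_B' = 90° − θ_B = 90° − 51.42° = 38.58°.

θ_B' ≈ 38.58°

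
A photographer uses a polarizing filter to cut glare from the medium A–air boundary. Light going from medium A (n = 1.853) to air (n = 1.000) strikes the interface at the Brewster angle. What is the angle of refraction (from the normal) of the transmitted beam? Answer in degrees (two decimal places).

tan θ_B = n₂/n₁ = 1.000/1.853 = 0.5397, so θ_B = 28.35°.
Since θ_B + θ_t = 90° at Brewster incidence, θ_t = 90° − 28.35° = 61.65°.

θ_t ≈ 61.65°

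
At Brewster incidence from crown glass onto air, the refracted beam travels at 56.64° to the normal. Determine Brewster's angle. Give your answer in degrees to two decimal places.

θ_B ≈ 33.36°

At Brewster's angle the reflected and refracted rays are perpendicular, so θ_B + θ_t = 90°.
So θ_B = 90° − θ_t = 90° − 56.64° = 33.36°.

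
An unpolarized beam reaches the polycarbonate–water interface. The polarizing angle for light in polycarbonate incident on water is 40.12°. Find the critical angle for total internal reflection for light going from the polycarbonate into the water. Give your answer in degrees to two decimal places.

tan θ_B = n₂/n₁ = tan 40.12° = 0.8427.
Total internal reflection: sin θ_c = n₂/n₁ = 0.8427.
θ_c = arcsin(0.8427) = 57.42°.

θ_c ≈ 57.42°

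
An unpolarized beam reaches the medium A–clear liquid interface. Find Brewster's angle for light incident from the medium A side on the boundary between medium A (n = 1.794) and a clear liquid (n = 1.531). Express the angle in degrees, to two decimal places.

The reflected p-component vanishes when tan θ_B = n₂/n₁.
tan θ_B = n₂/n₁ = 1.531/1.794 = 0.8534. Taking the arctangent, θ_B = 40.48°.

θ_B ≈ 40.48°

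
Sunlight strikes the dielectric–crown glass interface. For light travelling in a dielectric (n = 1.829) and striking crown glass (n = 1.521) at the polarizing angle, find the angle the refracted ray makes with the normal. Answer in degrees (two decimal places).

θ_B = arctan(n₂/n₁) = arctan(1.521/1.829) = 39.75°.
At Brewster's angle the reflected and refracted rays are perpendicular, so θ_t = 90° − θ_B = 90° − 39.75° = 50.25°.

θ_t ≈ 50.25°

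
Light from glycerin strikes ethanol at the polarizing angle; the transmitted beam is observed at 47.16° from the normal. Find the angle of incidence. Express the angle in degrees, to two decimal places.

Since the reflected and refracted rays are at right angles at the polarizing angle, θ_B + θ_t = 90°.
So θ_B = 90° − θ_t = 90° − 47.16° = 42.84°.

θ_B ≈ 42.84°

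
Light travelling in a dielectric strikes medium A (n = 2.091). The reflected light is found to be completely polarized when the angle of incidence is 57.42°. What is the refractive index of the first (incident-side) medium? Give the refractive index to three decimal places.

At the Brewster angle, tan θ_B = n₂/n₁ with n₁ on the incident side (a dielectric) and n₂ on the transmitted side (medium A).
n₁ = n₂ / tan θ_B = 2.091 / tan 57.42° = 1.336.

n ≈ 1.336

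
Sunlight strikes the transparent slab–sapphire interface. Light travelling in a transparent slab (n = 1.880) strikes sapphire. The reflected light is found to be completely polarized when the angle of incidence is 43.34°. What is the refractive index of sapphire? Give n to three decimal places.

n ≈ 1.774

Brewster's law: tan θ_B = n₂/n₁ (light incident in a transparent slab, refracted into sapphire).
n₂ = n₁ tan θ_B = 1.880 × tan 43.34° = 1.774.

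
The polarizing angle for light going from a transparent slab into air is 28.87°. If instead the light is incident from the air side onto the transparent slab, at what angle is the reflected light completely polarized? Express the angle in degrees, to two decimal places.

The two Brewster angles are complementary: θ_B' = 90° − θ_B = 90° − 28.87° = 61.13°.

θ_B' ≈ 61.13°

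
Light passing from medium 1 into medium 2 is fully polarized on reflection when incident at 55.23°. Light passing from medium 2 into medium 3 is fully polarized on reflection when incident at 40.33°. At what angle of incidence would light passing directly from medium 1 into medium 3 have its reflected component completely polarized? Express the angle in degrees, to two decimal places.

θ_B ≈ 50.73°

tan θ_B(1→2) = n₂/n₁ = tan 55.23° = 1.4404.
tan θ_B(2→3) = n₃/n₂ = tan 40.33° = 0.8490.
n₃/n₁ = 1.2229. Then tan θ_B(1→3) = n₃/n₁, so θ_B(1→3) = arctan(1.2229) = 50.73°.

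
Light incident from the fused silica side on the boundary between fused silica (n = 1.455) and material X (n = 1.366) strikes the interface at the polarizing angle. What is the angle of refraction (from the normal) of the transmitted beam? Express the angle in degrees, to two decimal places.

First find Brewster's angle: tan θ_B = 1.366/1.455 = 0.9388, giving θ_B = 43.19°.
At Brewster's angle the reflected and refracted rays are perpendicular, so θ_t = 90° − θ_B = 90° − 43.19° = 46.81°.

θ_t ≈ 46.81°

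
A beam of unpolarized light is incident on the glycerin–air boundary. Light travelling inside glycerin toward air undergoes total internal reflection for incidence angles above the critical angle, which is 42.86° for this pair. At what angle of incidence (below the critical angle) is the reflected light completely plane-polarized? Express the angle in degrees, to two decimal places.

θ_B ≈ 34.22°

n₂/n₁ = sin θ_c = sin 42.86° = 0.6802.
tan θ_B equals the same ratio, so θ_B = arctan(0.6802) = 34.22°.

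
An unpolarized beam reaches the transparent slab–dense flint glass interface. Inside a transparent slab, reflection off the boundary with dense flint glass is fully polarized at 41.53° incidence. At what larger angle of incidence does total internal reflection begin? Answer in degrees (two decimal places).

tan θ_B = n₂/n₁ = tan 41.53° = 0.8857.
Total internal reflection: sin θ_c = n₂/n₁ = 0.8857.
θ_c = arcsin(0.8857) = 62.33°.

θ_c ≈ 62.33°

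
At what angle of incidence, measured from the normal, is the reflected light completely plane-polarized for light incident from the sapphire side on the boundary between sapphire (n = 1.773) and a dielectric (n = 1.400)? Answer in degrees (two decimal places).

θ_B ≈ 38.30°

tan θ_B = n₂/n₁ = 1.400/1.773 = 0.7896.
So θ_B = arctan 0.7896 = 38.30°.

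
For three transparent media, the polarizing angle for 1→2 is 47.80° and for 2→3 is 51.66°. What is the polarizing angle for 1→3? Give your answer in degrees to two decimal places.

θ_B ≈ 54.35°

tan θ_B(1→2) = n₂/n₁ = tan 47.80° = 1.1028.
tan θ_B(2→3) = n₃/n₂ = tan 51.66° = 1.2644.
n₃/n₁ = 1.3944. Then tan θ_B(1→3) = n₃/n₁, so θ_B(1→3) = arctan(1.3944) = 54.35°.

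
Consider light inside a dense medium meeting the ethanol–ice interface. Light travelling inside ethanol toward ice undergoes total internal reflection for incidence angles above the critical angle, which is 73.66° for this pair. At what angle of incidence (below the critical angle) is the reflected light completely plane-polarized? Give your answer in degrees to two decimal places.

n₂/n₁ = sin θ_c = sin 73.66° = 0.9596.
tan θ_B equals the same ratio, so θ_B = arctan(0.9596) = 43.82°.

θ_B ≈ 43.82°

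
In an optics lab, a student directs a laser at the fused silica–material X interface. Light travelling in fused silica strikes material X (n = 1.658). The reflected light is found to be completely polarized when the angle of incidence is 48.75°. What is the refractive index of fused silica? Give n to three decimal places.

Brewster's law: tan θ_B = n₂/n₁ (light incident in fused silica, refracted into material X).
n₁ = n₂ / tan θ_B = 1.658 / tan 48.75° = 1.454.

n ≈ 1.454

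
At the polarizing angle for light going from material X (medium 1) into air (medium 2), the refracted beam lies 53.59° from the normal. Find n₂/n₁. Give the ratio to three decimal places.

n₂/n₁ ≈ 0.738

θ_B + θ_t = 90°, so θ_B = 90° − 53.59° = 36.41°.
tan θ_B = n₂/n₁, so n₂/n₁ = tan 36.41° = 0.738.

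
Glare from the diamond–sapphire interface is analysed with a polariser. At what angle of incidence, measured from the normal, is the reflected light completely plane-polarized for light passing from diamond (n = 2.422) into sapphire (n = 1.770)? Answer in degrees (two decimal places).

tan θ_B = n₂/n₁ = 1.770/2.422 = 0.7308.
θ_B = arctan(0.7308) = 36.16°.

θ_B ≈ 36.16°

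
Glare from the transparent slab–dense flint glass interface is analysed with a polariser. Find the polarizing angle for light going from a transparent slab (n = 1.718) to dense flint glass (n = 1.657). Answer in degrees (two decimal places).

Brewster's condition: tan θ_B = n₂/n₁ = 1.657/1.718 = 0.9645.
So θ_B = arctan 0.9645 = 43.96°.

θ_B ≈ 43.96°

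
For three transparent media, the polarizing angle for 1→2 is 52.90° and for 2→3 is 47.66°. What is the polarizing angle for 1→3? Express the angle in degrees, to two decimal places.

n₂/n₁ = tan 52.90° = 1.3222 and n₃/n₂ = tan 47.66° = 1.0974.
So n₃/n₁ = (n₂/n₁)(n₃/n₂) = 1.3222 × 1.0974 = 1.4511.
θ_B(1→3) = arctan(1.4511) = 55.43°.

θ_B ≈ 55.43°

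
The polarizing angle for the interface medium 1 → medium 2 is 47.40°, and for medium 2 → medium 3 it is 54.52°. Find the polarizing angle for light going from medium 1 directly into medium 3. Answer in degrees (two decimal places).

θ_B ≈ 56.76°

tan θ_B(1→2) = n₂/n₁ = tan 47.40° = 1.0875.
tan θ_B(2→3) = n₃/n₂ = tan 54.52° = 1.4030.
So n₃/n₁ = (n₂/n₁)(n₃/n₂) = 1.0875 × 1.4030 = 1.5257.
θ_B(1→3) = arctan(1.5257) = 56.76°.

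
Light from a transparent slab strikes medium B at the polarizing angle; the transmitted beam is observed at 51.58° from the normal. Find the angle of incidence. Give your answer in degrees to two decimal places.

Since the reflected and refracted rays are at right angles at the polarizing angle, θ_B + θ_t = 90°.
So θ_B = 90° − θ_t = 90° − 51.58° = 38.42°.

θ_B ≈ 38.42°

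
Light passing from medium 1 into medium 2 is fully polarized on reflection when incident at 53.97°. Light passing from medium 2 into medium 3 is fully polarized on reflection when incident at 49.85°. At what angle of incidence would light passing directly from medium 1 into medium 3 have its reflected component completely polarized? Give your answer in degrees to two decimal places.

tan θ_B(1→2) = n₂/n₁ = tan 53.97° = 1.3749.
tan θ_B(2→3) = n₃/n₂ = tan 49.85° = 1.1854.
So n₃/n₁ = (n₂/n₁)(n₃/n₂) = 1.3749 × 1.1854 = 1.6298.
θ_B(1→3) = arctan(1.6298) = 58.47°.

θ_B ≈ 58.47°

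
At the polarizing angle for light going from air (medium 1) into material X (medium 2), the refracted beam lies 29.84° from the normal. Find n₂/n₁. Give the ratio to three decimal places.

n₂/n₁ ≈ 1.743

At Brewster incidence θ_B = 90° − θ_t = 90° − 29.84° = 60.16°.
tan θ_B = n₂/n₁, so n₂/n₁ = tan 60.16° = 1.743.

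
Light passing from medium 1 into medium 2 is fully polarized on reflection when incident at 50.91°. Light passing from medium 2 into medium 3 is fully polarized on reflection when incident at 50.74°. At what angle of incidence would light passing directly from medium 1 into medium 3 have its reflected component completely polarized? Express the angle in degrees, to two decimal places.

Each Brewster angle gives a ratio: n₂/n₁ = tan 50.91° = 1.2309, n₃/n₂ = tan 50.74° = 1.2235.
So n₃/n₁ = (n₂/n₁)(n₃/n₂) = 1.2309 × 1.2235 = 1.5061.
θ_B(1→3) = arctan(1.5061) = 56.42°.

θ_B ≈ 56.42°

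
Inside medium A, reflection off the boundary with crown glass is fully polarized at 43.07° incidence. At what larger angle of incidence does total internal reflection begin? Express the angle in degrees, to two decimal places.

From Brewster, n₂/n₁ = tan θ_B = tan 43.07° = 0.9348.
Then sin θ_c = n₂/n₁ = 0.9348, so θ_c = arcsin 0.9348 = 69.20°.

θ_c ≈ 69.20°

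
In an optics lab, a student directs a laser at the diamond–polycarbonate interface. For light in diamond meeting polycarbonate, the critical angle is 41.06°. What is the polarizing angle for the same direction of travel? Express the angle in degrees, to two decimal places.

θ_B ≈ 33.30°

sin θ_c = n₂/n₁, so n₂/n₁ = sin 41.06° = 0.6568.
Brewster: tan θ_B = n₂/n₁ = 0.6568.
θ_B = arctan(0.6568) = 33.30°.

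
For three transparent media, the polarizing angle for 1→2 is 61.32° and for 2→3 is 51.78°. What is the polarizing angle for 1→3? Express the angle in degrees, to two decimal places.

θ_B ≈ 66.69°

tan θ_B(1→2) = n₂/n₁ = tan 61.32° = 1.8281.
tan θ_B(2→3) = n₃/n₂ = tan 51.78° = 1.2699.
Multiplying, n₃/n₁ = 1.8281 × 1.2699 = 2.3214, and θ_B(1→3) = arctan 2.3214 = 66.69°.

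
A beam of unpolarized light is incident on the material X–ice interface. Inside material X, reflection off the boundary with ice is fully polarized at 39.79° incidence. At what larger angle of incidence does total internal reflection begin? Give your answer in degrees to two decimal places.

θ_c ≈ 56.39°

From Brewster, n₂/n₁ = tan θ_B = tan 39.79° = 0.8329.
Then sin θ_c = n₂/n₁ = 0.8329, so θ_c = arcsin 0.8329 = 56.39°.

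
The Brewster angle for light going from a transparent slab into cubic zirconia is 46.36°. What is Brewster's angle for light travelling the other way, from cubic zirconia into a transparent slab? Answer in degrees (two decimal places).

The two Brewster angles are complementary: θ_B' = 90° − θ_B = 90° − 46.36° = 43.64°.

θ_B' ≈ 43.64°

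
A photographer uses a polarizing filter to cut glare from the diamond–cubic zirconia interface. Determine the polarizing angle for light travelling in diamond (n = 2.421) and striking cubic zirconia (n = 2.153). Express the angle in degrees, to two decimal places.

The reflected p-component vanishes when tan θ_B = n₂/n₁.
Here n₂/n₁ = 2.153/2.421 = 0.8893, and Brewster's law gives tan θ_B = n₂/n₁. Taking the arctangent, θ_B = 41.65°.

θ_B ≈ 41.65°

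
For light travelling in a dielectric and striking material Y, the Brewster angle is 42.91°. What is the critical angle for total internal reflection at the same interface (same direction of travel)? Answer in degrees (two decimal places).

θ_c ≈ 68.37°

n₂/n₁ = tan 42.91° = 0.9296; the critical angle satisfies sin θ_c = n₂/n₁.
θ_c = arcsin(0.9296) = 68.37°.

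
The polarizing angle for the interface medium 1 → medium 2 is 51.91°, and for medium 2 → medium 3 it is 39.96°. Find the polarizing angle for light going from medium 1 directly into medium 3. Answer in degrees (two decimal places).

θ_B ≈ 46.91°

tan θ_B(1→2) = n₂/n₁ = tan 51.91° = 1.2758.
tan θ_B(2→3) = n₃/n₂ = tan 39.96° = 0.8379.
Multiplying, n₃/n₁ = 1.2758 × 0.8379 = 1.0690, and θ_B(1→3) = arctan 1.0690 = 46.91°.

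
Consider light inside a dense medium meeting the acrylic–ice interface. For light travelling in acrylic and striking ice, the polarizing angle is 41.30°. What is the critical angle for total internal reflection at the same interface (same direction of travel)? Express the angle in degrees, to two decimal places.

n₂/n₁ = tan 41.30° = 0.8785; the critical angle satisfies sin θ_c = n₂/n₁.
θ_c = arcsin(0.8785) = 61.46°.

θ_c ≈ 61.46°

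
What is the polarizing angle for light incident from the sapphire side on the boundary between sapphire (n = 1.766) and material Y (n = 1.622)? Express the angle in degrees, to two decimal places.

The reflected p-component vanishes when tan θ_B = n₂/n₁.
Here n₂/n₁ = 1.622/1.766 = 0.9185, and Brewster's law gives tan θ_B = n₂/n₁.
So θ_B = arctan 0.9185 = 42.57°.

θ_B ≈ 42.57°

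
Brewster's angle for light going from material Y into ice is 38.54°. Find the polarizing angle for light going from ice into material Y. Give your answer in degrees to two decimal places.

Reversing the direction swaps n₁ and n₂, so tan θ_B' = 1/tan θ_B and θ_B' = 90° − θ_B.
Hence θ_B' = 90° − 38.54° = 51.46°.

θ_B' ≈ 51.46°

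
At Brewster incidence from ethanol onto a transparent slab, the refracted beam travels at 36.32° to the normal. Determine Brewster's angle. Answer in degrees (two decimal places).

θ_B ≈ 53.68°

Since the reflected and refracted rays are at right angles at the polarizing angle, θ_B + θ_t = 90°.
So θ_B = 90° − θ_t = 90° − 36.32° = 53.68°.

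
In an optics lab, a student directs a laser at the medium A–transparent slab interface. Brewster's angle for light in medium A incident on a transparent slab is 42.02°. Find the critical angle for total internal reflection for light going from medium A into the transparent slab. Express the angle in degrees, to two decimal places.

From Brewster, n₂/n₁ = tan θ_B = tan 42.02° = 0.9010.
Then sin θ_c = n₂/n₁ = 0.9010, so θ_c = arcsin 0.9010 = 64.29°.

θ_c ≈ 64.29°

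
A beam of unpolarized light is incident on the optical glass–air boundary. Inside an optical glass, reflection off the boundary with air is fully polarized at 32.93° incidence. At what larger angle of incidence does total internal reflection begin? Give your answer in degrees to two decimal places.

tan θ_B = n₂/n₁ = tan 32.93° = 0.6477.
Total internal reflection: sin θ_c = n₂/n₁ = 0.6477.
θ_c = arcsin(0.6477) = 40.37°.

θ_c ≈ 40.37°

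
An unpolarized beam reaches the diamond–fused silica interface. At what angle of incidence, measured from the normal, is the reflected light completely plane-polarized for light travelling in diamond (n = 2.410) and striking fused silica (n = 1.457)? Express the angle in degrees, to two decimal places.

tan θ_B = n₂/n₁ = 1.457/2.410 = 0.6046.
So θ_B = arctan 0.6046 = 31.16°.

θ_B ≈ 31.16°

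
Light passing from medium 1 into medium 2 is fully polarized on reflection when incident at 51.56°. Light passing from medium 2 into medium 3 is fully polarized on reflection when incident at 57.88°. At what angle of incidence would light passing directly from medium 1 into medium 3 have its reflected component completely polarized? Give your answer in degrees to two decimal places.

θ_B ≈ 63.51°

n₂/n₁ = tan 51.56° = 1.2599 and n₃/n₂ = tan 57.88° = 1.5929.
n₃/n₁ = 2.0069. Then tan θ_B(1→3) = n₃/n₁, so θ_B(1→3) = arctan(2.0069) = 63.51°.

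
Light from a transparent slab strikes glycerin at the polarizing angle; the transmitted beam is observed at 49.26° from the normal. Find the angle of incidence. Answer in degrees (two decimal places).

θ_B ≈ 40.74°

Since the reflected and refracted rays are at right angles at the polarizing angle, θ_B + θ_t = 90°.
So θ_B = 90° − θ_t = 90° − 49.26° = 40.74°.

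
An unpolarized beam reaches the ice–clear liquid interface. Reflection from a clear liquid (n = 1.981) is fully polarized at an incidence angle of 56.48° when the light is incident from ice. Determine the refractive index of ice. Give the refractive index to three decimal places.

At Brewster's angle, tan θ_B = n₂/n₁ with n₁ on the incident side (ice) and n₂ on the transmitted side (a clear liquid).
n₁ = n₂ / tan θ_B = 1.981 / tan 56.48° = 1.312.

n ≈ 1.312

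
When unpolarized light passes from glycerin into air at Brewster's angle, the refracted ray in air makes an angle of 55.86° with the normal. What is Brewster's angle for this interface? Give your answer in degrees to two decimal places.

θ_B ≈ 34.14°

At Brewster's angle the reflected and refracted rays are perpendicular, so θ_B + θ_t = 90°.
θ_B = 90° − 55.86° = 34.14°.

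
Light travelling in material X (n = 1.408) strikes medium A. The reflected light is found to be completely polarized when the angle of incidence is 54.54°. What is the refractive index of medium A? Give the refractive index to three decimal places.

n ≈ 1.977

Full polarization of the reflected beam means tan θ_B = n₂/n₁, where n₁ is the incident medium (material X).
n₂ = n₁ tan θ_B = 1.408 × tan 54.54° = 1.977.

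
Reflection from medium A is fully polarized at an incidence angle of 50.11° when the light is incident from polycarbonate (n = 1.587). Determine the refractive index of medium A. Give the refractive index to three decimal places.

Brewster's law: tan θ_B = n₂/n₁ (light incident in polycarbonate, refracted into medium A).
n₂ = n₁ tan θ_B = 1.587 × tan 50.11° = 1.899.

n ≈ 1.899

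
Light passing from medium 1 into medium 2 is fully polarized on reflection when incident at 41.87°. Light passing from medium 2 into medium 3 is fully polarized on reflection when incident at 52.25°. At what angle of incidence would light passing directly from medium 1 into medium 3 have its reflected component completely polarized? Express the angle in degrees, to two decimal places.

θ_B ≈ 49.18°

n₂/n₁ = tan 41.87° = 0.8963 and n₃/n₂ = tan 52.25° = 1.2915.
n₃/n₁ = 1.1576. Then tan θ_B(1→3) = n₃/n₁, so θ_B(1→3) = arctan(1.1576) = 49.18°.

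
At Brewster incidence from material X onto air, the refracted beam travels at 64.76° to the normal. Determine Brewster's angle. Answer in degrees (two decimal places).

θ_B ≈ 25.24°

At Brewster's angle the reflected and refracted rays are perpendicular, so θ_B + θ_t = 90°.
θ_B = 90° − 64.76° = 25.24°.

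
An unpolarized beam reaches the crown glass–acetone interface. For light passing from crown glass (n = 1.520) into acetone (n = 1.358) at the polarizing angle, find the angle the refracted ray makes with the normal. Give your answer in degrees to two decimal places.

tan θ_B = n₂/n₁ = 1.358/1.520 = 0.8934, so θ_B = 41.78°.
Since θ_B + θ_t = 90° at Brewster incidence, θ_t = 90° − 41.78° = 48.22°.

θ_t ≈ 48.22°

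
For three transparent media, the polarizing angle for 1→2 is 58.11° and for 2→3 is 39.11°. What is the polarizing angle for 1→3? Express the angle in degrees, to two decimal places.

Each Brewster angle gives a ratio: n₂/n₁ = tan 58.11° = 1.6072, n₃/n₂ = tan 39.11° = 0.8130.
So n₃/n₁ = (n₂/n₁)(n₃/n₂) = 1.6072 × 0.8130 = 1.3066.
θ_B(1→3) = arctan(1.3066) = 52.57°.

θ_B ≈ 52.57°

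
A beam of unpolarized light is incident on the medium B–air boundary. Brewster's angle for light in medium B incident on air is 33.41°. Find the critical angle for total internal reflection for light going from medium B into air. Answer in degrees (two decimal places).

From Brewster, n₂/n₁ = tan θ_B = tan 33.41° = 0.6596.
Then sin θ_c = n₂/n₁ = 0.6596, so θ_c = arcsin 0.6596 = 41.27°.

θ_c ≈ 41.27°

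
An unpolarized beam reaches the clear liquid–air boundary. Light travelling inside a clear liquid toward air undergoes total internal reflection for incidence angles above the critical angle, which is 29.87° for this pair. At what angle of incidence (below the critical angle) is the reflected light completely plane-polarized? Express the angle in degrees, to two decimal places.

θ_B ≈ 26.47°

At the critical angle sin θ_c = n₂/n₁, giving n₂/n₁ = sin 29.87° = 0.4980.
Then tan θ_B = n₂/n₁ = 0.4980, so θ_B = arctan 0.4980 = 26.47°.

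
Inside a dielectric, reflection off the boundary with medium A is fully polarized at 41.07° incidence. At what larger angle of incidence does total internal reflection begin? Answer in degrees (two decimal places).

θ_c ≈ 60.63°

n₂/n₁ = tan 41.07° = 0.8714; the critical angle satisfies sin θ_c = n₂/n₁.
θ_c = arcsin(0.8714) = 60.63°.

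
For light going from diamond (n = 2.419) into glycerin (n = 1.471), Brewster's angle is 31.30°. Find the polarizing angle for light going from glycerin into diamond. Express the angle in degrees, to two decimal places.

θ_B' ≈ 58.70°

The two Brewster angles are complementary: θ_B' = 90° − θ_B = 90° − 31.30° = 58.70°.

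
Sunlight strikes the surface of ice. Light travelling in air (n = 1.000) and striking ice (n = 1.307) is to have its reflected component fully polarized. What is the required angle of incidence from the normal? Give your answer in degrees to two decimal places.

θ_B ≈ 52.58°

tan θ_B = n₂/n₁ = 1.307/1.000 = 1.3070.
θ_B = arctan(1.3070) = 52.58°.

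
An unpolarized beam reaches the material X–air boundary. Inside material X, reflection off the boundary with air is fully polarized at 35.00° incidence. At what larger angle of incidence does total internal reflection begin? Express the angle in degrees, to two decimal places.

θ_c ≈ 44.44°

n₂/n₁ = tan 35.00° = 0.7002; the critical angle satisfies sin θ_c = n₂/n₁.
θ_c = arcsin(0.7002) = 44.44°.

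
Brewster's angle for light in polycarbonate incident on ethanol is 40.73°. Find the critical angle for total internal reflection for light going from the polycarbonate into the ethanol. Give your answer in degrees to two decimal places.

θ_c ≈ 59.43°

n₂/n₁ = tan 40.73° = 0.8610; the critical angle satisfies sin θ_c = n₂/n₁.
θ_c = arcsin(0.8610) = 59.43°.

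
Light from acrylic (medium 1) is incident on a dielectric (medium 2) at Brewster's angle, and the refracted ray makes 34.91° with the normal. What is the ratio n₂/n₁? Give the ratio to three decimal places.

n₂/n₁ ≈ 1.433

At Brewster incidence θ_B = 90° − θ_t = 90° − 34.91° = 55.09°.
tan θ_B = n₂/n₁, so n₂/n₁ = tan 55.09° = 1.433.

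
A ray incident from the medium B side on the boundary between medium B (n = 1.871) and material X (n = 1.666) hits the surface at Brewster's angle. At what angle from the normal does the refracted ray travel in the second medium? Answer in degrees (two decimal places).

θ_t ≈ 48.32°

θ_B = arctan(n₂/n₁) = arctan(1.666/1.871) = 41.68°.
The refracted ray is perpendicular to the reflected ray, so θ_t = 90° − θ_B = 48.32°.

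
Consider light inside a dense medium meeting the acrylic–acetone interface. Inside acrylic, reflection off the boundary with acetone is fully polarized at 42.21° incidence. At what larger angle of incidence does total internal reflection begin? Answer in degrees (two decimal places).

From Brewster, n₂/n₁ = tan θ_B = tan 42.21° = 0.9071.
Then sin θ_c = n₂/n₁ = 0.9071, so θ_c = arcsin 0.9071 = 65.10°.

θ_c ≈ 65.10°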